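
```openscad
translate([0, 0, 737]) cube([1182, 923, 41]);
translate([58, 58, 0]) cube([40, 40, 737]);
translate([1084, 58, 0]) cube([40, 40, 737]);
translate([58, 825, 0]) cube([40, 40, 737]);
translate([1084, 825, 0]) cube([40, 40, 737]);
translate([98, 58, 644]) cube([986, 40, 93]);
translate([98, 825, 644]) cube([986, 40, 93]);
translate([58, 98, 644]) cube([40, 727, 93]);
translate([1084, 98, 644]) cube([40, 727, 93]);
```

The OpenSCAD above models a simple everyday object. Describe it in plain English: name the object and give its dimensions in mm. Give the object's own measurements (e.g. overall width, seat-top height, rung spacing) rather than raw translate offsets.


A table: top 1182 mm (x) × 923 mm (y), 41 mm thick, upper face at z = 778 mm, on four 40×40 mm square legs, each inset 58 mm from the nearest pair of top edges from z = 0 to the bottom of the top. Four apron rails, 40 mm thick and 93 mm tall, run between adjacent legs with their top edges flush with the underside of the top and their outer faces flush with the legs' outer faces.


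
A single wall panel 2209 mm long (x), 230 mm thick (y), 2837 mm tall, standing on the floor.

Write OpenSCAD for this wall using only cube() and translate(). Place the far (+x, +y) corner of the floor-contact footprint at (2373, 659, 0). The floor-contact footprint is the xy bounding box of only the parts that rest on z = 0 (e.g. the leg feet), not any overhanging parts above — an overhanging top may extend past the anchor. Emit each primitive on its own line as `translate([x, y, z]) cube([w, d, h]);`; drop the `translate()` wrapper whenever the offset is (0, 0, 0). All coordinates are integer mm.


translate([164, 429, 0]) cube([2209, 230, 2837]);


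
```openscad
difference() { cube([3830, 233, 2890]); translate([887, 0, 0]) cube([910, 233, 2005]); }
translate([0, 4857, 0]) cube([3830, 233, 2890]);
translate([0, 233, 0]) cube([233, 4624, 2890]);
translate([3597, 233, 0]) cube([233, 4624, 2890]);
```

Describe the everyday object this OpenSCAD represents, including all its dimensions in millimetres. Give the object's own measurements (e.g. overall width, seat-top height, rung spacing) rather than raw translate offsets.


A single room: four walls, each 2890 mm tall and 233 mm thick, enclosing an outside footprint 3830×5090 mm (x × y), no floor or roof. The front and back walls (−y and +y sides) run the full x-width; the side walls fit between their inner faces. A door opening 910 mm wide and 2005 mm tall is cut through the front wall from the floor up, its −x edge 887 mm from the wall's −x end.


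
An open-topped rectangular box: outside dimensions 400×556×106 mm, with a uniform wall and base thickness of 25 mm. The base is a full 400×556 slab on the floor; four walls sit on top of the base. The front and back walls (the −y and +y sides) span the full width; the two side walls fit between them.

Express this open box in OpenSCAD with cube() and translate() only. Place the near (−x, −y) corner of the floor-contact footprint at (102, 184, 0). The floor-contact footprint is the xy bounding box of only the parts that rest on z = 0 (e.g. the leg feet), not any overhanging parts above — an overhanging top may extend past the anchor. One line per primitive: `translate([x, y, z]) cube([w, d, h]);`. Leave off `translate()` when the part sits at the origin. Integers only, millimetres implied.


translate([102, 184, 0]) cube([400, 556, 25]);
translate([102, 184, 25]) cube([400, 25, 81]);
translate([102, 715, 25]) cube([400, 25, 81]);
translate([102, 209, 25]) cube([25, 506, 81]);
translate([477, 209, 25]) cube([25, 506, 81]);


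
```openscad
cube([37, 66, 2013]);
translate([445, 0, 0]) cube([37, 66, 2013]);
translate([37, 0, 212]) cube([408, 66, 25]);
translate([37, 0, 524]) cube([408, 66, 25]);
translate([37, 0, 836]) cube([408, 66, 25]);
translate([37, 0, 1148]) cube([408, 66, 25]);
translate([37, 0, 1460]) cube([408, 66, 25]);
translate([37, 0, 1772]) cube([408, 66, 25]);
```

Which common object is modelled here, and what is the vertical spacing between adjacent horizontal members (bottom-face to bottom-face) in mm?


A ladder. The rung spacing is 312 mm.

Two tall 37×66 posts with 6 short bars between them — a ladder. Adjacent rungs sit at z = 212 and z = 524, so the spacing is 524 − 212 = 312 mm.


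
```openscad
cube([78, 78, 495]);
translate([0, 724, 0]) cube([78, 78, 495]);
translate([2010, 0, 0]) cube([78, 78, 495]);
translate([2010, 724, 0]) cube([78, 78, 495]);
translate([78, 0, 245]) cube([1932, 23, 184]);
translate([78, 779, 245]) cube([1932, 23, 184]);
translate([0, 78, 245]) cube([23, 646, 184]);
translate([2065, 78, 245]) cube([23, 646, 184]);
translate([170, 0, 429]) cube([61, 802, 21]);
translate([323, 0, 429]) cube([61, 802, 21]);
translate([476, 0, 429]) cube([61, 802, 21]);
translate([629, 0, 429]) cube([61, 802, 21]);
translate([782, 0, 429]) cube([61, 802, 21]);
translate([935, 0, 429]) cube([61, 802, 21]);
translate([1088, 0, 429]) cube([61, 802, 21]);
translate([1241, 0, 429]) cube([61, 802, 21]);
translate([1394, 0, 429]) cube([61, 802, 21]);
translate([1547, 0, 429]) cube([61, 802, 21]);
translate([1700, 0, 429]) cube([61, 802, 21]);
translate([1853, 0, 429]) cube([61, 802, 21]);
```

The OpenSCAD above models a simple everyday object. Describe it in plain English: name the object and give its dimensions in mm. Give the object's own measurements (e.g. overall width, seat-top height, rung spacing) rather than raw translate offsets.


A bed frame 2088 mm long (x) by 802 mm wide (y). Four 78×78 mm corner posts, 495 mm tall, at the corners of the footprint. Four rails of 23 mm thickness and 184 mm height run between adjacent posts with their undersides at z = 245 mm, their outer faces flush with the outside of the frame (the two x-running rails run between the posts' inner faces; the two y-running rails run between the posts' inner faces). 12 slats, each 61 mm wide (x) and 21 mm thick, lie across the top of the two x-running rails, running the full 802 mm width of the frame in y; along x they sit between the end posts with a 92 mm gap after the −x posts and between neighbouring slats, leaving 96 mm before the +x posts.


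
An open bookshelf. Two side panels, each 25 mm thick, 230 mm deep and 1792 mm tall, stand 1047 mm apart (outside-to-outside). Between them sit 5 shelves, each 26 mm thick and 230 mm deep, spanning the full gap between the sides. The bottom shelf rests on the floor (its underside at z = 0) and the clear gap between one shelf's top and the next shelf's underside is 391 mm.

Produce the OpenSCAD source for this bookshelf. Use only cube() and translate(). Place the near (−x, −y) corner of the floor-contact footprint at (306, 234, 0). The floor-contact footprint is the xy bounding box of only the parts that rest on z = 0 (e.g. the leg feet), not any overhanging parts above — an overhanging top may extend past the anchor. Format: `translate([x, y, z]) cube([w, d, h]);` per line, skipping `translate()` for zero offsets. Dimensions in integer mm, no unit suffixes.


translate([306, 234, 0]) cube([25, 230, 1792]);
translate([1328, 234, 0]) cube([25, 230, 1792]);
translate([331, 234, 0]) cube([997, 230, 26]);
translate([331, 234, 417]) cube([997, 230, 26]);
translate([331, 234, 834]) cube([997, 230, 26]);
translate([331, 234, 1251]) cube([997, 230, 26]);
translate([331, 234, 1668]) cube([997, 230, 26]);


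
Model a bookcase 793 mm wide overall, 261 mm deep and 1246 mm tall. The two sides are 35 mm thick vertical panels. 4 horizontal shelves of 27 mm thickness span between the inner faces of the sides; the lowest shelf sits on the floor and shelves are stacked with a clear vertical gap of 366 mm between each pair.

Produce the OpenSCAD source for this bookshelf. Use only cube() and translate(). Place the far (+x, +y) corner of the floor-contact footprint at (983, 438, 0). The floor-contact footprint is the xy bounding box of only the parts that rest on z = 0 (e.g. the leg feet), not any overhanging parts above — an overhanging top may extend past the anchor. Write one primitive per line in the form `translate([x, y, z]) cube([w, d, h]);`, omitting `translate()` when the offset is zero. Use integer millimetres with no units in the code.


translate([190, 177, 0]) cube([35, 261, 1246]);
translate([948, 177, 0]) cube([35, 261, 1246]);
translate([225, 177, 0]) cube([723, 261, 27]);
translate([225, 177, 393]) cube([723, 261, 27]);
translate([225, 177, 786]) cube([723, 261, 27]);
translate([225, 177, 1179]) cube([723, 261, 27]);


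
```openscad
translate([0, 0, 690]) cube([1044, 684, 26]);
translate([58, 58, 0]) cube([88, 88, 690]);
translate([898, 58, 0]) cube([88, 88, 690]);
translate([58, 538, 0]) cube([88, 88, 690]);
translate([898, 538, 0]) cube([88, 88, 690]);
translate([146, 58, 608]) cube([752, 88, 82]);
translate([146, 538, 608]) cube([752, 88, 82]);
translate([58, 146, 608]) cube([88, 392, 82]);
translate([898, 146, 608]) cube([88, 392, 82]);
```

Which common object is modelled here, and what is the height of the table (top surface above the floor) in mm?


A table. The table height is 716 mm.

A 1044×684×26 slab sits at z = 690 on four 88 mm square posts — a table. The top surface is at 690 + 26 = 716 mm.


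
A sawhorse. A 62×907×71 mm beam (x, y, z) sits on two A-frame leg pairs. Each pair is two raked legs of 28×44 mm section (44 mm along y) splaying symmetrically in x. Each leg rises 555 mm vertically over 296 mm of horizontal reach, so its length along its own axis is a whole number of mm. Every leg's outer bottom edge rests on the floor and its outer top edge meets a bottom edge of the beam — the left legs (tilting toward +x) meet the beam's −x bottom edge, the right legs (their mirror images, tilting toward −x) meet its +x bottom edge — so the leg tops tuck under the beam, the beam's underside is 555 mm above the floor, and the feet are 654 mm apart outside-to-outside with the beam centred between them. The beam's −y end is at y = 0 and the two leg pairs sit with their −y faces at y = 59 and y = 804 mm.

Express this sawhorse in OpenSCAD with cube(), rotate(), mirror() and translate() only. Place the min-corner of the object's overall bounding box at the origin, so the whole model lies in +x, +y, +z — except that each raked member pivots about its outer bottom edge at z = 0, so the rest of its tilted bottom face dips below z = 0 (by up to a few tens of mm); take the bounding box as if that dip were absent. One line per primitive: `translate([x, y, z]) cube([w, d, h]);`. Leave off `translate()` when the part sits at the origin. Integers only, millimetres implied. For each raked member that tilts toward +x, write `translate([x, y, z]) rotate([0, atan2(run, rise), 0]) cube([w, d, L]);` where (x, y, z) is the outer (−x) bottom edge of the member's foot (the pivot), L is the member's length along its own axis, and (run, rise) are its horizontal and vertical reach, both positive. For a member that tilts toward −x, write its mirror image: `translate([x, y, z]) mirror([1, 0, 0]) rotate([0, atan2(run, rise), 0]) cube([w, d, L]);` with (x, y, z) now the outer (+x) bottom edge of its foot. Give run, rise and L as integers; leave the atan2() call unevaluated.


translate([296, 0, 555]) cube([62, 907, 71]);
translate([0, 59, 0]) rotate([0, atan2(296, 555), 0]) cube([28, 44, 629]);
translate([654, 59, 0]) mirror([1, 0, 0]) rotate([0, atan2(296, 555), 0]) cube([28, 44, 629]);
translate([0, 804, 0]) rotate([0, atan2(296, 555), 0]) cube([28, 44, 629]);
translate([654, 804, 0]) mirror([1, 0, 0]) rotate([0, atan2(296, 555), 0]) cube([28, 44, 629]);


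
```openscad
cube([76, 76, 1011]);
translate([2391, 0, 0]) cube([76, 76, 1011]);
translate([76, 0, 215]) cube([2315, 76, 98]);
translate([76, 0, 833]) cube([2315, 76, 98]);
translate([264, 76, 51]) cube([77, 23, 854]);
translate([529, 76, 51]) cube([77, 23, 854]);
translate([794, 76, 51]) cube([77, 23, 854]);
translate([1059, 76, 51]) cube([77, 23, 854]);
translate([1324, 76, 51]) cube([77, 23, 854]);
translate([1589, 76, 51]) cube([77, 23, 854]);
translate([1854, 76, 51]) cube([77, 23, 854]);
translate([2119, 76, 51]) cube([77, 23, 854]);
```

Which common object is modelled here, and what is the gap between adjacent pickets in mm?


A fence section. The picket gap is 188 mm.

Two posts, two rails, 8 pickets — a fence section. Span 2315 mm holds 8 pickets of 77 mm with 9 equal gaps: ⌊(2315 − 8·77) / 9⌋ = 188 mm.


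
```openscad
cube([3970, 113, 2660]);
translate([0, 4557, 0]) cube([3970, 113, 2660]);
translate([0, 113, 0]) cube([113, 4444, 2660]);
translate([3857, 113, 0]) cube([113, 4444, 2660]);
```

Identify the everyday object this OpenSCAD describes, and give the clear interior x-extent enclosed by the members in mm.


A house (or room) frame. The interior width is 3744 mm.

Four 2660 mm walls enclosing a rectangle with no floor or roof — a room or house frame. Outside width is 3970 mm and wall thickness is 113 mm, so the interior width is 3970 − 2 × 113 = 3744 mm.


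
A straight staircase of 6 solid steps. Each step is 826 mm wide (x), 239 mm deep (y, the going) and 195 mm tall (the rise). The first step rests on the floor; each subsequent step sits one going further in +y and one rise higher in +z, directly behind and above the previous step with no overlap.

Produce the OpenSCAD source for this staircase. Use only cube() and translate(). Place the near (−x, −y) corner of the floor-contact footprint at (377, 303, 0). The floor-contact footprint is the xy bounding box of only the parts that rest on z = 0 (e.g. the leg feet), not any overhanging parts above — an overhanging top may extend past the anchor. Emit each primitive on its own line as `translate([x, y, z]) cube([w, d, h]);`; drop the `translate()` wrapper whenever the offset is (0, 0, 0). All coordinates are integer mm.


translate([377, 303, 0]) cube([826, 239, 195]);
translate([377, 542, 195]) cube([826, 239, 195]);
translate([377, 781, 390]) cube([826, 239, 195]);
translate([377, 1020, 585]) cube([826, 239, 195]);
translate([377, 1259, 780]) cube([826, 239, 195]);
translate([377, 1498, 975]) cube([826, 239, 195]);


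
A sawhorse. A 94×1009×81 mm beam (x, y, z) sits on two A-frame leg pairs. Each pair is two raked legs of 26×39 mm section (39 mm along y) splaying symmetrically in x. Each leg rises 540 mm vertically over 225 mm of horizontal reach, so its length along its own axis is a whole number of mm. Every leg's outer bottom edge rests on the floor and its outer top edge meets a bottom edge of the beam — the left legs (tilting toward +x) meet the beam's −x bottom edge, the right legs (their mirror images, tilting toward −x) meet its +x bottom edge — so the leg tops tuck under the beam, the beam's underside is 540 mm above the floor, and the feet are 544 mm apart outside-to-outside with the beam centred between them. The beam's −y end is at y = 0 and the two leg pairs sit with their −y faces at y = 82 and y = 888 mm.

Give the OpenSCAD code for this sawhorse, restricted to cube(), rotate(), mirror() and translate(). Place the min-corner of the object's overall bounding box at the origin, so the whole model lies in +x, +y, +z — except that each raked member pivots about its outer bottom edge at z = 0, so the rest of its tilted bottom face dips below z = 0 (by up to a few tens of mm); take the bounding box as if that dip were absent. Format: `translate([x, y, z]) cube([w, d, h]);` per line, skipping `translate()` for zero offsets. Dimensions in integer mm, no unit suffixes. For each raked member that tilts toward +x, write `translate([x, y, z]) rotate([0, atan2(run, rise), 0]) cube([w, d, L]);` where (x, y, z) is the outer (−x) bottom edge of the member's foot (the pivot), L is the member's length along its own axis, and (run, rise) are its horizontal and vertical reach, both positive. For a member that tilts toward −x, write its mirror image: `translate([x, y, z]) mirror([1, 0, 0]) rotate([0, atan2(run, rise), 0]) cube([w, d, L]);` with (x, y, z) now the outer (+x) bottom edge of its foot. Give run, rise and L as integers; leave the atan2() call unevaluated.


// leg length = √(225² + 540²) = 585
// right-leg outer foot x = 2·225 + 94 = 544
// beam min-corner = (225, 0, 540)
translate([225, 0, 540]) cube([94, 1009, 81]);
translate([0, 82, 0]) rotate([0, atan2(225, 540), 0]) cube([26, 39, 585]);
translate([544, 82, 0]) mirror([1, 0, 0]) rotate([0, atan2(225, 540), 0]) cube([26, 39, 585]);
translate([0, 888, 0]) rotate([0, atan2(225, 540), 0]) cube([26, 39, 585]);
translate([544, 888, 0]) mirror([1, 0, 0]) rotate([0, atan2(225, 540), 0]) cube([26, 39, 585]);


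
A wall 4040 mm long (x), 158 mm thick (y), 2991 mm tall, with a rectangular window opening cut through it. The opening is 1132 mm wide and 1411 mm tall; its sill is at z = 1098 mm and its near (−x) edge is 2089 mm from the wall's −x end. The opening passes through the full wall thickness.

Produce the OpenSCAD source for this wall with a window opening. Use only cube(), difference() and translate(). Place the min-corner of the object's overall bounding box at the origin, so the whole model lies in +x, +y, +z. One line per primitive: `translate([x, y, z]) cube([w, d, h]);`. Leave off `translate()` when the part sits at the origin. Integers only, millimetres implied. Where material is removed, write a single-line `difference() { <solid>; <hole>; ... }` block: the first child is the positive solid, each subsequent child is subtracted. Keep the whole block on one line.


difference() { cube([4040, 158, 2991]); translate([2089, 0, 1098]) cube([1132, 158, 1411]); }


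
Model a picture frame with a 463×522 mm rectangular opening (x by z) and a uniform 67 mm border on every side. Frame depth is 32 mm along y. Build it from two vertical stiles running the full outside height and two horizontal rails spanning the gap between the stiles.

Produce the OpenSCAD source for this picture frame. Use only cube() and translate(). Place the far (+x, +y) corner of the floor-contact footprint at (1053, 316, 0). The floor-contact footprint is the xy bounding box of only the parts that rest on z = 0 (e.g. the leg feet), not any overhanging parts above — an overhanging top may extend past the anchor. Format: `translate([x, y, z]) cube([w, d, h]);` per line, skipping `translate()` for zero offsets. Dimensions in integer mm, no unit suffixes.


translate([456, 284, 0]) cube([67, 32, 656]);
translate([986, 284, 0]) cube([67, 32, 656]);
translate([523, 284, 0]) cube([463, 32, 67]);
translate([523, 284, 589]) cube([463, 32, 67]);


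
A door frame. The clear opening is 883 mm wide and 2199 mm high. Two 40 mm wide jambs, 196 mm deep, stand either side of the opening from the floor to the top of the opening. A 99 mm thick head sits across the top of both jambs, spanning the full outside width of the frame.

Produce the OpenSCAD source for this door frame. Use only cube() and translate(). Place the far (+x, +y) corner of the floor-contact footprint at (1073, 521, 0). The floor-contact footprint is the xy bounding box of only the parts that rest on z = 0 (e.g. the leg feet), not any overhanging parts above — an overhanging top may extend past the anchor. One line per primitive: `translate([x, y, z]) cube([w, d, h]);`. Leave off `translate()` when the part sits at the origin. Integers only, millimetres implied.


translate([110, 325, 0]) cube([40, 196, 2199]);
translate([1033, 325, 0]) cube([40, 196, 2199]);
translate([110, 325, 2199]) cube([963, 196, 99]);


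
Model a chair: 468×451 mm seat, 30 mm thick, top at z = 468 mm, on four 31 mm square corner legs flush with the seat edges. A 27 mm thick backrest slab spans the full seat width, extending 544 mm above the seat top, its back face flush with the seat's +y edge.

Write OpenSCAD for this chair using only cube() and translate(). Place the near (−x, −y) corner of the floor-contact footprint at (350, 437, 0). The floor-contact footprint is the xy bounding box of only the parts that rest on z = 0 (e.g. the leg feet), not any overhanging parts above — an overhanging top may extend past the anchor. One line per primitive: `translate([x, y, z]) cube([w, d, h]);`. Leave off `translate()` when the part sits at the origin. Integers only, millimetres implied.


translate([350, 437, 438]) cube([468, 451, 30]);
translate([350, 437, 0]) cube([31, 31, 438]);
translate([787, 437, 0]) cube([31, 31, 438]);
translate([350, 857, 0]) cube([31, 31, 438]);
translate([787, 857, 0]) cube([31, 31, 438]);
translate([350, 861, 468]) cube([468, 27, 544]);


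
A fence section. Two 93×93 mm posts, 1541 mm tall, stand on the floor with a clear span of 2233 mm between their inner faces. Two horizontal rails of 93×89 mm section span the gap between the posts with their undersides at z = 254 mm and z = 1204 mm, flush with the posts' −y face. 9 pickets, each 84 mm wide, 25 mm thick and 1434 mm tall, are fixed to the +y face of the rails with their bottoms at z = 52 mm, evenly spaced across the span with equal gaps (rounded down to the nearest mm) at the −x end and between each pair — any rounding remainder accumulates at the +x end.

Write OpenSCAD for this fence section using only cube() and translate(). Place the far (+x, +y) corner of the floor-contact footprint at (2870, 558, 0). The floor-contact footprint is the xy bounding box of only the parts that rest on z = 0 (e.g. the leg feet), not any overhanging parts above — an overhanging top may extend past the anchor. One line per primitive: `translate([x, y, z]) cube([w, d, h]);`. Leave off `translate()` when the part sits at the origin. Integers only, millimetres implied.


translate([451, 465, 0]) cube([93, 93, 1541]);
translate([2777, 465, 0]) cube([93, 93, 1541]);
translate([544, 465, 254]) cube([2233, 93, 89]);
translate([544, 465, 1204]) cube([2233, 93, 89]);
translate([691, 558, 52]) cube([84, 25, 1434]);
translate([922, 558, 52]) cube([84, 25, 1434]);
translate([1153, 558, 52]) cube([84, 25, 1434]);
translate([1384, 558, 52]) cube([84, 25, 1434]);
translate([1615, 558, 52]) cube([84, 25, 1434]);
translate([1846, 558, 52]) cube([84, 25, 1434]);
translate([2077, 558, 52]) cube([84, 25, 1434]);
translate([2308, 558, 52]) cube([84, 25, 1434]);
translate([2539, 558, 52]) cube([84, 25, 1434]);


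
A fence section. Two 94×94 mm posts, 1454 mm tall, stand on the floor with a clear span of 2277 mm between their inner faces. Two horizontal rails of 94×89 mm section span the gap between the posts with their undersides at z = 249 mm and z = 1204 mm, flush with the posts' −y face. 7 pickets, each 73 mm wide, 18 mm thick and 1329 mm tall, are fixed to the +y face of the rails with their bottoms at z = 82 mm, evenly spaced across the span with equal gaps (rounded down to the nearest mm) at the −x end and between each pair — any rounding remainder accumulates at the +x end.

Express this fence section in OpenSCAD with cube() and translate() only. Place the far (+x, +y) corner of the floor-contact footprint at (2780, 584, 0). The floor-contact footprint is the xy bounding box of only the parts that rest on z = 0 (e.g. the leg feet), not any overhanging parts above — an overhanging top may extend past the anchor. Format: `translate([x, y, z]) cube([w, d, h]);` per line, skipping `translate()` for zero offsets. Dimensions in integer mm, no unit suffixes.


translate([315, 490, 0]) cube([94, 94, 1454]);
translate([2686, 490, 0]) cube([94, 94, 1454]);
translate([409, 490, 249]) cube([2277, 94, 89]);
translate([409, 490, 1204]) cube([2277, 94, 89]);
translate([629, 584, 82]) cube([73, 18, 1329]);
translate([922, 584, 82]) cube([73, 18, 1329]);
translate([1215, 584, 82]) cube([73, 18, 1329]);
translate([1508, 584, 82]) cube([73, 18, 1329]);
translate([1801, 584, 82]) cube([73, 18, 1329]);
translate([2094, 584, 82]) cube([73, 18, 1329]);
translate([2387, 584, 82]) cube([73, 18, 1329]);


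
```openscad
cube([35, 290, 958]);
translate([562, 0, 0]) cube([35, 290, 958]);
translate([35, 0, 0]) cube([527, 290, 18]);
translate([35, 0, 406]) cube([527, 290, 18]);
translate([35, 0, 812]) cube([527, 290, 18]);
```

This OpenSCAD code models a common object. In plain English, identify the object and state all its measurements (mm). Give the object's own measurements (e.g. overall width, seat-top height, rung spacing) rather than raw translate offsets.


An open bookshelf. Two side panels, each 35 mm thick, 290 mm deep and 958 mm tall, stand 597 mm apart (outside-to-outside). Between them sit 3 shelves, each 18 mm thick and 290 mm deep, spanning the full gap between the sides. The bottom shelf rests on the floor (its underside at z = 0) and the clear gap between one shelf's top and the next shelf's underside is 388 mm.


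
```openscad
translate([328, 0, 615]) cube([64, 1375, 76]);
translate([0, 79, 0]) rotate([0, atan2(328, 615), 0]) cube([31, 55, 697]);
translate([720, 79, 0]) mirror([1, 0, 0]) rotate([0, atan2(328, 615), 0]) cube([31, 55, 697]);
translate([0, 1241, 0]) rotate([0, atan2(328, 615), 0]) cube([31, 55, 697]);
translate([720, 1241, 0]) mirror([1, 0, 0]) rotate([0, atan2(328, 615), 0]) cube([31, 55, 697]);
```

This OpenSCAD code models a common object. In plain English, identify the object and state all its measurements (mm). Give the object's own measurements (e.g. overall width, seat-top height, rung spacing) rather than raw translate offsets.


A sawhorse. A 64×1375×76 mm beam (x, y, z) sits on two A-frame leg pairs. Each pair is two raked legs of 31×55 mm section (55 mm along y) splaying symmetrically in x. Each leg rises 615 mm vertically over 328 mm of horizontal reach and is 697 mm long along its own axis. Every leg's outer bottom edge rests on the floor and its outer top edge meets a bottom edge of the beam — the left legs (tilting toward +x) meet the beam's −x bottom edge, the right legs (their mirror images, tilting toward −x) meet its +x bottom edge — so the leg tops tuck under the beam, the beam's underside is 615 mm above the floor, and the feet are 720 mm apart outside-to-outside with the beam centred between them. The two leg pairs are set in 79 mm from either end of the beam.


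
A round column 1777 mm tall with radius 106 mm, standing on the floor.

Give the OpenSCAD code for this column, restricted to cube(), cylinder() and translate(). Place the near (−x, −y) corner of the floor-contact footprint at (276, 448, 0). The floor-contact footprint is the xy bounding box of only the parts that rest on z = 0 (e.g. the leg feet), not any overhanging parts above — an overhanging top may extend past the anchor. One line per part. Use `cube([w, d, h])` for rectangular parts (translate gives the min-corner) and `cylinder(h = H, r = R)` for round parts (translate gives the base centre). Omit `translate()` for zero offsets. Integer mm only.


translate([382, 554, 0]) cylinder(h = 1777, r = 106);


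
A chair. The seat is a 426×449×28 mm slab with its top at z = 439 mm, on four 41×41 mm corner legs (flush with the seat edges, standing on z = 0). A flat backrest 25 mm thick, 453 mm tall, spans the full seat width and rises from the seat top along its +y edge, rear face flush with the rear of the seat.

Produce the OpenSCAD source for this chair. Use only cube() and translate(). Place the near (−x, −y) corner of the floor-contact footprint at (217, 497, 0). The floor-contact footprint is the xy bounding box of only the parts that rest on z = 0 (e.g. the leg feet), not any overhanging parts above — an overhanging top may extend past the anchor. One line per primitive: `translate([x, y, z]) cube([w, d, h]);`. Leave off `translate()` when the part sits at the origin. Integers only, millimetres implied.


// leg_h = 439 - 28 = 411
translate([217, 497, 411]) cube([426, 449, 28]);
translate([217, 497, 0]) cube([41, 41, 411]);
translate([602, 497, 0]) cube([41, 41, 411]);
translate([217, 905, 0]) cube([41, 41, 411]);
translate([602, 905, 0]) cube([41, 41, 411]);
translate([217, 921, 439]) cube([426, 25, 453]);


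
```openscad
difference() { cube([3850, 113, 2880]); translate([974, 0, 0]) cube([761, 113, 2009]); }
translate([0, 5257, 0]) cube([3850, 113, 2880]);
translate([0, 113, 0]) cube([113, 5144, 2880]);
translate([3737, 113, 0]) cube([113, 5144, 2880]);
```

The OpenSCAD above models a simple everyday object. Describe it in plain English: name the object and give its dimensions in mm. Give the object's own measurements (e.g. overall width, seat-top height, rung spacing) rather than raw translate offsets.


A single room: four walls, each 2880 mm tall and 113 mm thick, enclosing an outside footprint 3850×5370 mm (x × y), no floor or roof. The front and back walls (−y and +y sides) run the full x-width; the side walls fit between their inner faces. A door opening 761 mm wide and 2009 mm tall is cut through the front wall from the floor up, its −x edge 974 mm from the wall's −x end.


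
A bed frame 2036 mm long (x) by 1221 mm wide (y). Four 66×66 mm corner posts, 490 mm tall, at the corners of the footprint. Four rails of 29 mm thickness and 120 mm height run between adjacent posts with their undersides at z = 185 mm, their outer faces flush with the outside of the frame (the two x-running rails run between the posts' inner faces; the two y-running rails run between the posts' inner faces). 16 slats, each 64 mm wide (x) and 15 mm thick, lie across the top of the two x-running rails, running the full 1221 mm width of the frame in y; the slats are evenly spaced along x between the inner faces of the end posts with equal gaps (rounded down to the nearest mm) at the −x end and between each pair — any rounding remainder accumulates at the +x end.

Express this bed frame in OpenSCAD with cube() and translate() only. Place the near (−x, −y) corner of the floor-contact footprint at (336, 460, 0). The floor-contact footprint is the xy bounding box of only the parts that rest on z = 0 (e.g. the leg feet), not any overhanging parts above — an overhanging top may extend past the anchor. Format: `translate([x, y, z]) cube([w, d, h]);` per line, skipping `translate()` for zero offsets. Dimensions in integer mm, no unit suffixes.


translate([336, 460, 0]) cube([66, 66, 490]);
translate([336, 1615, 0]) cube([66, 66, 490]);
translate([2306, 460, 0]) cube([66, 66, 490]);
translate([2306, 1615, 0]) cube([66, 66, 490]);
translate([402, 460, 185]) cube([1904, 29, 120]);
translate([402, 1652, 185]) cube([1904, 29, 120]);
translate([336, 526, 185]) cube([29, 1089, 120]);
translate([2343, 526, 185]) cube([29, 1089, 120]);
translate([453, 460, 305]) cube([64, 1221, 15]);
translate([568, 460, 305]) cube([64, 1221, 15]);
translate([683, 460, 305]) cube([64, 1221, 15]);
translate([798, 460, 305]) cube([64, 1221, 15]);
translate([913, 460, 305]) cube([64, 1221, 15]);
translate([1028, 460, 305]) cube([64, 1221, 15]);
translate([1143, 460, 305]) cube([64, 1221, 15]);
translate([1258, 460, 305]) cube([64, 1221, 15]);
translate([1373, 460, 305]) cube([64, 1221, 15]);
translate([1488, 460, 305]) cube([64, 1221, 15]);
translate([1603, 460, 305]) cube([64, 1221, 15]);
translate([1718, 460, 305]) cube([64, 1221, 15]);
translate([1833, 460, 305]) cube([64, 1221, 15]);
translate([1948, 460, 305]) cube([64, 1221, 15]);
translate([2063, 460, 305]) cube([64, 1221, 15]);
translate([2178, 460, 305]) cube([64, 1221, 15]);


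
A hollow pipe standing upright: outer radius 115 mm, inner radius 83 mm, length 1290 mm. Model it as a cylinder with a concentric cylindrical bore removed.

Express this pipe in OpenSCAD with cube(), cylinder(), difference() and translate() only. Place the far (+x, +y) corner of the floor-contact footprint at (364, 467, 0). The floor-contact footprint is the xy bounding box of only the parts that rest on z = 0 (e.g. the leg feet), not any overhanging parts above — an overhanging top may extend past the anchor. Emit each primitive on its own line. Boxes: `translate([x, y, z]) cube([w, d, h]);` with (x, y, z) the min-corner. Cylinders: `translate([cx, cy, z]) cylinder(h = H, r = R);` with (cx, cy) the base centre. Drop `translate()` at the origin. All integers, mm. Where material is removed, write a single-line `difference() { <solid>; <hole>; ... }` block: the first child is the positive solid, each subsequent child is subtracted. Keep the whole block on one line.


difference() { translate([249, 352, 0]) cylinder(h = 1290, r = 115); translate([249, 352, 0]) cylinder(h = 1290, r = 83); }


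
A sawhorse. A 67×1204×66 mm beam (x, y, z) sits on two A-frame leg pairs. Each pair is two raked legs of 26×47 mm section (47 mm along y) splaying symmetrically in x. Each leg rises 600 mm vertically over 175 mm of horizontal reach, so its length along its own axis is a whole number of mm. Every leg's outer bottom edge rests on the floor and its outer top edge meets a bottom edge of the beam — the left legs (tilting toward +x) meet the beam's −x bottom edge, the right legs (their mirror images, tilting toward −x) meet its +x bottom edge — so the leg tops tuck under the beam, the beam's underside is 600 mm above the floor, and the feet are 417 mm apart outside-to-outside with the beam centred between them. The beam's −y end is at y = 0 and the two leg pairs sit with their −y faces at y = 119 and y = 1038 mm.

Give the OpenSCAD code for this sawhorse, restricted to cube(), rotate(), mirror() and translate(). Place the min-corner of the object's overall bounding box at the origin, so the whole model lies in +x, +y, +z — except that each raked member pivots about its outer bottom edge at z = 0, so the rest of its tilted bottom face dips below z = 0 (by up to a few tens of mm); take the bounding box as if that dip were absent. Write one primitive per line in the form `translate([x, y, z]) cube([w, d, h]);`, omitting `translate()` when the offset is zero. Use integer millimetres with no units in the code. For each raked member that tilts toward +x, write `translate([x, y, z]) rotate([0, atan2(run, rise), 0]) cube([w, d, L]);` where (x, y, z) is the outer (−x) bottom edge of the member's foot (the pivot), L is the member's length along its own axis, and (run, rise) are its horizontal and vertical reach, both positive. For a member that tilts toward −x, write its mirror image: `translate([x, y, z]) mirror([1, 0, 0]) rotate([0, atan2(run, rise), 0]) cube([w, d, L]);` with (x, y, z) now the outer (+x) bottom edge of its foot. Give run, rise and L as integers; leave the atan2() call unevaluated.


translate([175, 0, 600]) cube([67, 1204, 66]);
translate([0, 119, 0]) rotate([0, atan2(175, 600), 0]) cube([26, 47, 625]);
translate([417, 119, 0]) mirror([1, 0, 0]) rotate([0, atan2(175, 600), 0]) cube([26, 47, 625]);
translate([0, 1038, 0]) rotate([0, atan2(175, 600), 0]) cube([26, 47, 625]);
translate([417, 1038, 0]) mirror([1, 0, 0]) rotate([0, atan2(175, 600), 0]) cube([26, 47, 625]);


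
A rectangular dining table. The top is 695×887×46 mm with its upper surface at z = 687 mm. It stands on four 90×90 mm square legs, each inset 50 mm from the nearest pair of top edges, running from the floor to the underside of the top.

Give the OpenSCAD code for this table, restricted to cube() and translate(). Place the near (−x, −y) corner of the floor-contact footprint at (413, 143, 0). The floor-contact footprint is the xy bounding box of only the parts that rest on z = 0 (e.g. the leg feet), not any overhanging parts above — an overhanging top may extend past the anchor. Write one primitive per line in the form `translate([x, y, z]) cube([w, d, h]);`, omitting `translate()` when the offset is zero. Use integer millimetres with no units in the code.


translate([363, 93, 641]) cube([695, 887, 46]);
translate([413, 143, 0]) cube([90, 90, 641]);
translate([918, 143, 0]) cube([90, 90, 641]);
translate([413, 840, 0]) cube([90, 90, 641]);
translate([918, 840, 0]) cube([90, 90, 641]);


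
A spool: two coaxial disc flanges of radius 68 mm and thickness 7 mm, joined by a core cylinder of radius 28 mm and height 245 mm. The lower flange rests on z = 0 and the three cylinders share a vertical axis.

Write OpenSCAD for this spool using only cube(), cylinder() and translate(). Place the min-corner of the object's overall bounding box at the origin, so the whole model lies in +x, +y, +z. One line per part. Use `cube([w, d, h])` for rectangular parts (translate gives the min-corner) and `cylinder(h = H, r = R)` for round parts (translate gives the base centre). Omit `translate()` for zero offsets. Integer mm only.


translate([68, 68, 0]) cylinder(h = 7, r = 68);
translate([68, 68, 7]) cylinder(h = 245, r = 28);
translate([68, 68, 252]) cylinder(h = 7, r = 68);


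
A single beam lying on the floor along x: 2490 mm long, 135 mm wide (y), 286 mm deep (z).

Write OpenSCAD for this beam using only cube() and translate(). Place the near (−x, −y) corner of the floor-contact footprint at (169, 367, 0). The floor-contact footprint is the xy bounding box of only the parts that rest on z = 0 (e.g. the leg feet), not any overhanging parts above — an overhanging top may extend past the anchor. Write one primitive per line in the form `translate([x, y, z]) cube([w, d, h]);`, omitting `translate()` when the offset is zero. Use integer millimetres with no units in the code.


translate([169, 367, 0]) cube([2490, 135, 286]);


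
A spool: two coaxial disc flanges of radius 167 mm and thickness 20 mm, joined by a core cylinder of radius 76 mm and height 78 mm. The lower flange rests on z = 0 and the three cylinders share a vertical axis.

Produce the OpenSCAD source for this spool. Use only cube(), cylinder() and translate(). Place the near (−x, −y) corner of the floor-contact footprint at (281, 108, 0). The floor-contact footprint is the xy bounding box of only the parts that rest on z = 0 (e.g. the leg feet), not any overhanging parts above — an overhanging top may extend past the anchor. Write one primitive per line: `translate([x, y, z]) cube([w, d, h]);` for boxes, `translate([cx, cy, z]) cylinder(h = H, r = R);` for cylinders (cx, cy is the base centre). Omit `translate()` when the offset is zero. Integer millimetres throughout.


translate([448, 275, 0]) cylinder(h = 20, r = 167);
translate([448, 275, 20]) cylinder(h = 78, r = 76);
translate([448, 275, 98]) cylinder(h = 20, r = 167);


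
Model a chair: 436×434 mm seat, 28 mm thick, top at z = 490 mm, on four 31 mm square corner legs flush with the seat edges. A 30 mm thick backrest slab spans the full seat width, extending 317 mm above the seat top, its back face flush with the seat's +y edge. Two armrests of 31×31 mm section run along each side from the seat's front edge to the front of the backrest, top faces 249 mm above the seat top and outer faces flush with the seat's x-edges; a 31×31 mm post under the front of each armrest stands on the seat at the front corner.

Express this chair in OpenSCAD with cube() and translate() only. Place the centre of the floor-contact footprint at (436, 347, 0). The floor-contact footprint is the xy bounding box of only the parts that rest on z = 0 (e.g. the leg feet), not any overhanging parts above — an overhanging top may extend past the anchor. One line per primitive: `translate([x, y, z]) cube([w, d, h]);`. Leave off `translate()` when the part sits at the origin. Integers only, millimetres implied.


// leg_h = 490 - 28 = 462
// arm post h = 249 - 31 = 218
translate([218, 130, 462]) cube([436, 434, 28]);
translate([218, 130, 0]) cube([31, 31, 462]);
translate([623, 130, 0]) cube([31, 31, 462]);
translate([218, 533, 0]) cube([31, 31, 462]);
translate([623, 533, 0]) cube([31, 31, 462]);
translate([218, 534, 490]) cube([436, 30, 317]);
translate([218, 130, 708]) cube([31, 404, 31]);
translate([623, 130, 708]) cube([31, 404, 31]);
translate([218, 130, 490]) cube([31, 31, 218]);
translate([623, 130, 490]) cube([31, 31, 218]);


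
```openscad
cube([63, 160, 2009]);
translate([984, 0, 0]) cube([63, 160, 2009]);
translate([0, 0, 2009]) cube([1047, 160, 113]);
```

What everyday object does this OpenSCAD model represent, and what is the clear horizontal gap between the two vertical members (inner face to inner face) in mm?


A door frame. The clear opening width is 921 mm.

Two 2009 mm tall posts with a header on top — a door frame. The left jamb is 63 mm wide at x = 0; the right jamb starts at x = 984. The clear opening is 984 − 63 = 921 mm.
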